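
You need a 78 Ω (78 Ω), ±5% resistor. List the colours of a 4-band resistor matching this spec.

78 Ω = 78 × 10^0.
7 → violet
8 → grey
Multiplier 10^0 → black.
±5% tolerance → gold.

violet, grey, black, gold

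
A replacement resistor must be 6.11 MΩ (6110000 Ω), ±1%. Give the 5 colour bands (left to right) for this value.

6110000 Ω = 611 × 10^4.
6 → blue
1 → brown
1 → brown
Multiplier 10^4 → yellow.
±1% tolerance → brown.

blue, brown, brown, yellow, brown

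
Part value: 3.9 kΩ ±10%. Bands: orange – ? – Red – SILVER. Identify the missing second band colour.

3900 Ω = 39 × 10^2.
The second band gives digit 9 of the significand, and 9 is white.

white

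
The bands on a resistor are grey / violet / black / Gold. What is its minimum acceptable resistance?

Grey → 8 (first significant figure)
Violet → 7 (second significant figure)
Black → ×1 multiplier
Gold → ±5% tolerance
87 × 1 = 87 Ω
Minimum = 87 × (1 − 5/100) = 82.65 Ω.

82.65 Ω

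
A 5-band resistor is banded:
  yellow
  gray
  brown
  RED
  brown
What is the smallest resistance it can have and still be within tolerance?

Yellow → 4 (first significant figure)
Grey → 8 (second significant figure)
Brown → 1 (third significant figure)
Red → ×10^2 multiplier
Brown → ±1% tolerance
481 × 100 = 48100 Ω
Smallest = 48100 × (1 − 1/100) = 47619 Ω.

47619 Ω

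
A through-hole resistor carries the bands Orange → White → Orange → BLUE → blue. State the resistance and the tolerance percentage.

393000000 Ω ±0.25%

Orange → 3 (first significant figure)
White → 9 (second significant figure)
Orange → 3 (third significant figure)
Blue → ×10^6 multiplier
Blue → ±0.25% tolerance
393 × 1000000 = 393000000 Ω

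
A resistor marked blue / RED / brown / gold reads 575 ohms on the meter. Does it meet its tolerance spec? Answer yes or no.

no

Blue → 6 (first significant figure)
Red → 2 (second significant figure)
Brown → ×10 multiplier
Gold → ±5% tolerance
62 × 10 = 620 Ω
Allowed range: 589 Ω to 651 Ω.
575 ohms lies outside that range.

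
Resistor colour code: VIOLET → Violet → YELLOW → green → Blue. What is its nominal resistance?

Violet → 7 (first significant figure)
Violet → 7 (second significant figure)
Yellow → 4 (third significant figure)
Green → ×10^5 multiplier
774 × 100000 = 77400000 Ω

77400000 Ω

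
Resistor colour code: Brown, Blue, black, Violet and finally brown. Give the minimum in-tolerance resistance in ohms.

1584000000 Ω

Brown → 1 (first significant figure)
Blue → 6 (second significant figure)
Black → 0 (third significant figure)
Violet → ×10^7 multiplier
Brown → ±1% tolerance
160 × 10000000 = 1600000000 Ω
Minimum = 1600000000 × (1 − 1/100) = 1584000000 Ω.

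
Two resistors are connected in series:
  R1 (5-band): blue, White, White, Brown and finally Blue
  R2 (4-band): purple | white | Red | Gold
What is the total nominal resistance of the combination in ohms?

14890 Ω

R1: blue, white, white → 699; brown ×10 → 6990 Ω.
R2: violet, white → 79; red ×10^2 → 7900 Ω.
Series: 6990 + 7900 = 14890 Ω.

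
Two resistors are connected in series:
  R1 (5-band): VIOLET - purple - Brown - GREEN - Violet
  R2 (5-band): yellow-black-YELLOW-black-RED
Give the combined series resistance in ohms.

R1: violet, violet, brown → 771; green ×10^5 → 77100000 Ω.
R2: yellow, black, yellow → 404; black ×1 → 404 Ω.
Series: 77100000 + 404 = 77100404 Ω.

77100404 Ω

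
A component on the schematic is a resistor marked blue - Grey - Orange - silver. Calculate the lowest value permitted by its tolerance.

Blue → 6 (first significant figure)
Grey → 8 (second significant figure)
Orange → ×10^3 multiplier
Silver → ±10% tolerance
68 × 1000 = 68000 Ω
Lowest = 68000 × (1 − 10/100) = 61200 Ω.

61200 Ω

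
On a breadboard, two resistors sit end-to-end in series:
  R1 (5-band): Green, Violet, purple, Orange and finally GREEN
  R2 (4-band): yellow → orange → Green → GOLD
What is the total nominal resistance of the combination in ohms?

R1: green, violet, violet → 577; orange ×10^3 → 577000 Ω.
R2: yellow, orange → 43; green ×10^5 → 4300000 Ω.
Series: 577000 + 4300000 = 4877000 Ω.

4877000 Ω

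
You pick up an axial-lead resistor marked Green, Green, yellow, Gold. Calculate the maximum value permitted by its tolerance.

577500 Ω

Green → 5 (first significant figure)
Green → 5 (second significant figure)
Yellow → ×10^4 multiplier
Gold → ±5% tolerance
55 × 10000 = 550000 Ω
Maximum = 550000 × (1 + 5/100) = 577500 Ω.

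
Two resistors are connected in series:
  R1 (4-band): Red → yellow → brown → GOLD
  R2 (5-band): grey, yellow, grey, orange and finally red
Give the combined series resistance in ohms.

R1: red, yellow → 24; brown ×10 → 240 Ω.
R2: grey, yellow, grey → 848; orange ×10^3 → 848000 Ω.
Series: 240 + 848000 = 848240 Ω.

848240 Ω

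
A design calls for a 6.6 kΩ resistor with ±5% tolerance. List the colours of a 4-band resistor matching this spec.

6600 Ω = 66 × 10^2.
6 → blue
6 → blue
Multiplier 10^2 → red.
±5% tolerance → gold.

blue, blue, red, gold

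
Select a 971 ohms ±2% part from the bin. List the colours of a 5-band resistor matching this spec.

white, violet, brown, black, red

971 Ω = 971 × 10^0.
9 → white
7 → violet
1 → brown
Multiplier 10^0 → black.
±2% tolerance → red.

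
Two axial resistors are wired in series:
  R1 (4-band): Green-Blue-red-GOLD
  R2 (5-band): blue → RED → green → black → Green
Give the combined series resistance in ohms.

R1: green, blue → 56; red ×10^2 → 5600 Ω.
R2: blue, red, green → 625; black ×1 → 625 Ω.
Series: 5600 + 625 = 6225 Ω.

6225 Ω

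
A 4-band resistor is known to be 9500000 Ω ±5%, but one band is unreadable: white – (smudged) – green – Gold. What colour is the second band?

green

9500000 Ω = 95 × 10^5.
The second band gives digit 5 of the significand, and 5 is green.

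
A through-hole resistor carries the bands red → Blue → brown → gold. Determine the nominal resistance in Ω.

Red → 2 (first significant figure)
Blue → 6 (second significant figure)
Brown → ×10 multiplier
26 × 10 = 260 Ω

260 Ω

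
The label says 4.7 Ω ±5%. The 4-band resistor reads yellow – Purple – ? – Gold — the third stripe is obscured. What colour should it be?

4.7 Ω = 47 × 10^-1.
The third band is the multiplier, 10^-1, which is gold.

gold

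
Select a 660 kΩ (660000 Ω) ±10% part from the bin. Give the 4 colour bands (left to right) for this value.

660000 Ω = 66 × 10^4.
6 → blue
6 → blue
Multiplier 10^4 → yellow.
±10% tolerance → silver.

blue, blue, yellow, silver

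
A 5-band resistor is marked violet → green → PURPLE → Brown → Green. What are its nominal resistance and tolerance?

7570 Ω ±0.5%

Violet → 7 (first significant figure)
Green → 5 (second significant figure)
Violet → 7 (third significant figure)
Brown → ×10 multiplier
Green → ±0.5% tolerance
757 × 10 = 7570 Ω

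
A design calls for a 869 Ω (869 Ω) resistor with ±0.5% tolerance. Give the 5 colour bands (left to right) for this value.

869 Ω = 869 × 10^0.
8 → grey
6 → blue
9 → white
Multiplier 10^0 → black.
±0.5% tolerance → green.

grey, blue, white, black, green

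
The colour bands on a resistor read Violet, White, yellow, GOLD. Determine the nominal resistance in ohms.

790000 Ω

Violet → 7 (first significant figure)
White → 9 (second significant figure)
Yellow → ×10^4 multiplier
79 × 10000 = 790000 Ω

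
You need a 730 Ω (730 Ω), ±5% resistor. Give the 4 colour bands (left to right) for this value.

730 Ω = 73 × 10^1.
7 → violet
3 → orange
Multiplier 10^1 → brown.
±5% tolerance → gold.

violet, orange, brown, gold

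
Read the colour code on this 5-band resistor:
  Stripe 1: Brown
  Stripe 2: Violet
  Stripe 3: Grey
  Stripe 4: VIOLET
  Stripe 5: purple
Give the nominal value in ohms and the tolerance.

1780000000 Ω ±0.1%

Brown → 1 (first significant figure)
Violet → 7 (second significant figure)
Grey → 8 (third significant figure)
Violet → ×10^7 multiplier
Violet → ±0.1% tolerance
178 × 10000000 = 1780000000 Ω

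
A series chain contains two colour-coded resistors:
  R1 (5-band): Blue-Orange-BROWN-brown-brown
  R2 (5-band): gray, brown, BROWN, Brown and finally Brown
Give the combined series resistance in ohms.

14420 Ω

R1: blue, orange, brown → 631; brown ×10 → 6310 Ω.
R2: grey, brown, brown → 811; brown ×10 → 8110 Ω.
Series: 6310 + 8110 = 14420 Ω.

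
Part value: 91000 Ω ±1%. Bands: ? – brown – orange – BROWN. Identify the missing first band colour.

white

91000 Ω = 91 × 10^3.
The first band gives digit 9 of the significand, and 9 is white.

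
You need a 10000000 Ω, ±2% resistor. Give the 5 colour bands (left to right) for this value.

brown, black, black, green, red

10000000 Ω = 100 × 10^5.
1 → brown
0 → black
0 → black
Multiplier 10^5 → green.
±2% tolerance → red.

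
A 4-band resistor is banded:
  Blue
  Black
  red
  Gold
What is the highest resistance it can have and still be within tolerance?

6300 Ω

Blue → 6 (first significant figure)
Black → 0 (second significant figure)
Red → ×10^2 multiplier
Gold → ±5% tolerance
60 × 100 = 6000 Ω
Highest = 6000 × (1 + 5/100) = 6300 Ω.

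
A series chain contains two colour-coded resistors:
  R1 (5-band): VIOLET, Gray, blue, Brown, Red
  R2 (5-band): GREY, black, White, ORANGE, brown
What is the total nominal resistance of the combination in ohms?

R1: violet, grey, blue → 786; brown ×10 → 7860 Ω.
R2: grey, black, white → 809; orange ×10^3 → 809000 Ω.
Series: 7860 + 809000 = 816860 Ω.

816860 Ω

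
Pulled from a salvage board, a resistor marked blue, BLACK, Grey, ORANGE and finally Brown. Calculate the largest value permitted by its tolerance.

Blue → 6 (first significant figure)
Black → 0 (second significant figure)
Grey → 8 (third significant figure)
Orange → ×10^3 multiplier
Brown → ±1% tolerance
608 × 1000 = 608000 Ω
Largest = 608000 × (1 + 1/100) = 614080 Ω.

614080 Ω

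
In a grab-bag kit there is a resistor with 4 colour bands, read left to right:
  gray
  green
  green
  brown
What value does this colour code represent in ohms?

Grey → 8 (first significant figure)
Green → 5 (second significant figure)
Green → ×10^5 multiplier
85 × 100000 = 8500000 Ω

8500000 Ω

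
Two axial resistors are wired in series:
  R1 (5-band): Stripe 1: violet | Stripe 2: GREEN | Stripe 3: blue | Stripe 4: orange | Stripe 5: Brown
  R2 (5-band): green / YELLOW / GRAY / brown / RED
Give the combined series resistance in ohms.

761480 Ω

R1: violet, green, blue → 756; orange ×10^3 → 756000 Ω.
R2: green, yellow, grey → 548; brown ×10 → 5480 Ω.
Series: 756000 + 5480 = 761480 Ω.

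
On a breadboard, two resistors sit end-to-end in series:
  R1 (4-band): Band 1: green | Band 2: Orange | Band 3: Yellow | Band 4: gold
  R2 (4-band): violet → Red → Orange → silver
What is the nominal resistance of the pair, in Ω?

R1: green, orange → 53; yellow ×10^4 → 530000 Ω.
R2: violet, red → 72; orange ×10^3 → 72000 Ω.
Series: 530000 + 72000 = 602000 Ω.

602000 Ω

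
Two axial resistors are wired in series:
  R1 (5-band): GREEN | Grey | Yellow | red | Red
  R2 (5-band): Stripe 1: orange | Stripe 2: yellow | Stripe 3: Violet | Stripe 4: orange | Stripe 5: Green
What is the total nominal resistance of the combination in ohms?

405400 Ω

R1: green, grey, yellow → 584; red ×10^2 → 58400 Ω.
R2: orange, yellow, violet → 347; orange ×10^3 → 347000 Ω.
Series: 58400 + 347000 = 405400 Ω.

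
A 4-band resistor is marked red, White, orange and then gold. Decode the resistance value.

Red → 2 (first significant figure)
White → 9 (second significant figure)
Orange → ×10^3 multiplier
29 × 1000 = 29000 Ω

29000 Ω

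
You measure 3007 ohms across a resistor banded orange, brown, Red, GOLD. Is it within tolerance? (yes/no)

yes

Orange → 3 (first significant figure)
Brown → 1 (second significant figure)
Red → ×10^2 multiplier
Gold → ±5% tolerance
31 × 100 = 3100 Ω
Allowed range: 2945 Ω to 3255 Ω.
3007 ohms lies inside that range.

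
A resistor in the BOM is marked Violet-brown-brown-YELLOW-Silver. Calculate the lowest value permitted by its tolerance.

Violet → 7 (first significant figure)
Brown → 1 (second significant figure)
Brown → 1 (third significant figure)
Yellow → ×10^4 multiplier
Silver → ±10% tolerance
711 × 10000 = 7110000 Ω
Lowest = 7110000 × (1 − 10/100) = 6399000 Ω.

6399000 Ω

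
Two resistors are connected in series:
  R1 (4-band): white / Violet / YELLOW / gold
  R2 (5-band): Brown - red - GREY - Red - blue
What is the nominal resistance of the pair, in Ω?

R1: white, violet → 97; yellow ×10^4 → 970000 Ω.
R2: brown, red, grey → 128; red ×10^2 → 12800 Ω.
Series: 970000 + 12800 = 982800 Ω.

982800 Ω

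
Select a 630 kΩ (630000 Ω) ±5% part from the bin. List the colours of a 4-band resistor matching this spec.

630000 Ω = 63 × 10^4.
6 → blue
3 → orange
Multiplier 10^4 → yellow.
±5% tolerance → gold.

blue, orange, yellow, gold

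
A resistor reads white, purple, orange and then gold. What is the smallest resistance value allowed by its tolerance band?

White → 9 (first significant figure)
Violet → 7 (second significant figure)
Orange → ×10^3 multiplier
Gold → ±5% tolerance
97 × 1000 = 97000 Ω
Smallest = 97000 × (1 − 5/100) = 92150 Ω.

92150 Ω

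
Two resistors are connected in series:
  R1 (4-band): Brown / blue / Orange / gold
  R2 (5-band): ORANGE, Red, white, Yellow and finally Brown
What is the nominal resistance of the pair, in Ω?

3306000 Ω

R1: brown, blue → 16; orange ×10^3 → 16000 Ω.
R2: orange, red, white → 329; yellow ×10^4 → 3290000 Ω.
Series: 16000 + 3290000 = 3306000 Ω.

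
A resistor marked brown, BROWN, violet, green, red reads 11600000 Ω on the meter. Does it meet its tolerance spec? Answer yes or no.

Brown → 1 (first significant figure)
Brown → 1 (second significant figure)
Violet → 7 (third significant figure)
Green → ×10^5 multiplier
Red → ±2% tolerance
117 × 100000 = 11700000 Ω
Allowed range: 11466000 Ω to 11934000 Ω.
11600000 Ω lies inside that range.

yes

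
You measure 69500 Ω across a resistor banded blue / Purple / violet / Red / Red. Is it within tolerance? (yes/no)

no

Blue → 6 (first significant figure)
Violet → 7 (second significant figure)
Violet → 7 (third significant figure)
Red → ×10^2 multiplier
Red → ±2% tolerance
677 × 100 = 67700 Ω
Allowed range: 66346 Ω to 69054 Ω.
69500 Ω lies outside that range.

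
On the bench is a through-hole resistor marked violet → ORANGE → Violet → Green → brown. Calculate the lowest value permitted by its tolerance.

72963000 Ω

Violet → 7 (first significant figure)
Orange → 3 (second significant figure)
Violet → 7 (third significant figure)
Green → ×10^5 multiplier
Brown → ±1% tolerance
737 × 100000 = 73700000 Ω
Lowest = 73700000 × (1 − 1/100) = 72963000 Ω.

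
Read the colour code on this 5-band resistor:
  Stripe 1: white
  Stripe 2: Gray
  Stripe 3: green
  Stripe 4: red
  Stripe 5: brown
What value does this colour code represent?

White → 9 (first significant figure)
Grey → 8 (second significant figure)
Green → 5 (third significant figure)
Red → ×10^2 multiplier
985 × 100 = 98500 Ω

98500 Ω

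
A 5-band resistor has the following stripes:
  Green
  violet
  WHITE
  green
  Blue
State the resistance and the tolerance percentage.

Green → 5 (first significant figure)
Violet → 7 (second significant figure)
White → 9 (third significant figure)
Green → ×10^5 multiplier
Blue → ±0.25% tolerance
579 × 100000 = 57900000 Ω

57900000 Ω ±0.25%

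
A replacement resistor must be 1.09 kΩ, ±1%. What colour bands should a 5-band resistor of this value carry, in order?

1090 Ω = 109 × 10^1.
1 → brown
0 → black
9 → white
Multiplier 10^1 → brown.
±1% tolerance → brown.

brown, black, white, brown, brown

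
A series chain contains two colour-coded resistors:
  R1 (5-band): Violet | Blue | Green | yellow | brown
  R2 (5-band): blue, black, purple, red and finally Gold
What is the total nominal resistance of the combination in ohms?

R1: violet, blue, green → 765; yellow ×10^4 → 7650000 Ω.
R2: blue, black, violet → 607; red ×10^2 → 60700 Ω.
Series: 7650000 + 60700 = 7710700 Ω.

7710700 Ω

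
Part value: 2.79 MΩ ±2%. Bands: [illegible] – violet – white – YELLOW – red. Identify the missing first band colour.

2790000 Ω = 279 × 10^4.
The first band gives digit 2 of the significand, and 2 is red.

red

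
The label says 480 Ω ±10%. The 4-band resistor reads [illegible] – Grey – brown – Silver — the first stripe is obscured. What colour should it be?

480 Ω = 48 × 10^1.
The first band gives digit 4 of the significand, and 4 is yellow.

yellow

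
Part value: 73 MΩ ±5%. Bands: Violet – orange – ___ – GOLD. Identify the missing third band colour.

blue

73000000 Ω = 73 × 10^6.
The third band is the multiplier, 10^6, which is blue.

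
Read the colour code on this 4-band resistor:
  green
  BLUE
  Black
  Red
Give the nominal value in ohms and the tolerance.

56 Ω ±2%

Green → 5 (first significant figure)
Blue → 6 (second significant figure)
Black → ×1 multiplier
Red → ±2% tolerance
56 × 1 = 56 Ω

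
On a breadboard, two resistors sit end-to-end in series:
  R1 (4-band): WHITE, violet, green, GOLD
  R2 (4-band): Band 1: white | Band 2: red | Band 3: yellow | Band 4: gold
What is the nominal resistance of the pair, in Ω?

R1: white, violet → 97; green ×10^5 → 9700000 Ω.
R2: white, red → 92; yellow ×10^4 → 920000 Ω.
Series: 9700000 + 920000 = 10620000 Ω.

10620000 Ω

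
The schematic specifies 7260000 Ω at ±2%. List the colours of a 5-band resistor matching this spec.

7260000 Ω = 726 × 10^4.
7 → violet
2 → red
6 → blue
Multiplier 10^4 → yellow.
±2% tolerance → red.

violet, red, blue, yellow, red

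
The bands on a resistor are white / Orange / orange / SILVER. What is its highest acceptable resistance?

White → 9 (first significant figure)
Orange → 3 (second significant figure)
Orange → ×10^3 multiplier
Silver → ±10% tolerance
93 × 1000 = 93000 Ω
Highest = 93000 × (1 + 10/100) = 102300 Ω.

102300 Ω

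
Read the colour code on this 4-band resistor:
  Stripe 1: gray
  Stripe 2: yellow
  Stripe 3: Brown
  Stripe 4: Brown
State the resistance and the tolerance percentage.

Grey → 8 (first significant figure)
Yellow → 4 (second significant figure)
Brown → ×10 multiplier
Brown → ±1% tolerance
84 × 10 = 840 Ω

840 Ω ±1%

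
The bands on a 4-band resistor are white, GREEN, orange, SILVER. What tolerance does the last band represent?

The last band, silver, is the tolerance band.
Silver corresponds to ±10%.

±10%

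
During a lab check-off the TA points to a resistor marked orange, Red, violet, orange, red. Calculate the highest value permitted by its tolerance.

333540 Ω

Orange → 3 (first significant figure)
Red → 2 (second significant figure)
Violet → 7 (third significant figure)
Orange → ×10^3 multiplier
Red → ±2% tolerance
327 × 1000 = 327000 Ω
Highest = 327000 × (1 + 2/100) = 333540 Ω.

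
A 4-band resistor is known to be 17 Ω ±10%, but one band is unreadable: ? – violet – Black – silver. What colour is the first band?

17 Ω = 17 × 10^0.
The first band gives digit 1 of the significand, and 1 is brown.

brown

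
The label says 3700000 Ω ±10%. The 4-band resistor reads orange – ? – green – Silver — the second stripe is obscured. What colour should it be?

3700000 Ω = 37 × 10^5.
The second band gives digit 7 of the significand, and 7 is violet.

violet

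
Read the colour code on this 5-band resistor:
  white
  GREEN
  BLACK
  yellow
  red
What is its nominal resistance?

White → 9 (first significant figure)
Green → 5 (second significant figure)
Black → 0 (third significant figure)
Yellow → ×10^4 multiplier
950 × 10000 = 9500000 Ω

9500000 Ω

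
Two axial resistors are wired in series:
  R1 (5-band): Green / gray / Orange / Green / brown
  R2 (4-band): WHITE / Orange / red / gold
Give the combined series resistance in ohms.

58309300 Ω

R1: green, grey, orange → 583; green ×10^5 → 58300000 Ω.
R2: white, orange → 93; red ×10^2 → 9300 Ω.
Series: 58300000 + 9300 = 58309300 Ω.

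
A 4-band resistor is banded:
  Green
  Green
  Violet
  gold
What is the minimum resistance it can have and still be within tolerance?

Green → 5 (first significant figure)
Green → 5 (second significant figure)
Violet → ×10^7 multiplier
Gold → ±5% tolerance
55 × 10000000 = 550000000 Ω
Minimum = 550000000 × (1 − 5/100) = 522500000 Ω.

522500000 Ω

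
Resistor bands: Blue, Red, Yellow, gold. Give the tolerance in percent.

±5%

The last band, gold, is the tolerance band.
Gold corresponds to ±5%.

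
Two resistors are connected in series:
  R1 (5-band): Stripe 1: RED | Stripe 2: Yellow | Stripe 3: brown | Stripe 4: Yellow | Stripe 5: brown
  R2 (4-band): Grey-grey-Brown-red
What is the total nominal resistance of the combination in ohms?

2410880 Ω

R1: red, yellow, brown → 241; yellow ×10^4 → 2410000 Ω.
R2: grey, grey → 88; brown ×10 → 880 Ω.
Series: 2410000 + 880 = 2410880 Ω.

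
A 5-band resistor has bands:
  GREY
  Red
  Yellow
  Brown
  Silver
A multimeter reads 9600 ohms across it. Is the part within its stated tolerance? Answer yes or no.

no

Grey → 8 (first significant figure)
Red → 2 (second significant figure)
Yellow → 4 (third significant figure)
Brown → ×10 multiplier
Silver → ±10% tolerance
824 × 10 = 8240 Ω
Allowed range: 7416 Ω to 9064 Ω.
9600 ohms lies outside that range.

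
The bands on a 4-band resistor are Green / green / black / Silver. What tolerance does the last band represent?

The last band, silver, is the tolerance band.
Silver corresponds to ±10%.

±10%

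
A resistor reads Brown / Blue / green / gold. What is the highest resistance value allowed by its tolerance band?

Brown → 1 (first significant figure)
Blue → 6 (second significant figure)
Green → ×10^5 multiplier
Gold → ±5% tolerance
16 × 100000 = 1600000 Ω
Highest = 1600000 × (1 + 5/100) = 1680000 Ω.

1680000 Ω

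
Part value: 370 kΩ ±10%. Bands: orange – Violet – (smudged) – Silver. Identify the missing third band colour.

yellow

370000 Ω = 37 × 10^4.
The third band is the multiplier, 10^4, which is yellow.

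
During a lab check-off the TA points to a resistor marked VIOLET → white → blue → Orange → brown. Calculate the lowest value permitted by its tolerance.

Violet → 7 (first significant figure)
White → 9 (second significant figure)
Blue → 6 (third significant figure)
Orange → ×10^3 multiplier
Brown → ±1% tolerance
796 × 1000 = 796000 Ω
Lowest = 796000 × (1 − 1/100) = 788040 Ω.

788040 Ω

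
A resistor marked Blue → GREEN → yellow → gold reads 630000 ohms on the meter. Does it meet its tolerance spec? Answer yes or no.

Blue → 6 (first significant figure)
Green → 5 (second significant figure)
Yellow → ×10^4 multiplier
Gold → ±5% tolerance
65 × 10000 = 650000 Ω
Allowed range: 617500 Ω to 682500 Ω.
630000 ohms lies inside that range.

yes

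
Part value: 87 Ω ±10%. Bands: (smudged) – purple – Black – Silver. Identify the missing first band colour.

grey

87 Ω = 87 × 10^0.
The first band gives digit 8 of the significand, and 8 is grey.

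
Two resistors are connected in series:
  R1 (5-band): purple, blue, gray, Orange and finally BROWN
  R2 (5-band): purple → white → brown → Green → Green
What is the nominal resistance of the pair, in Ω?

79868000 Ω

R1: violet, blue, grey → 768; orange ×10^3 → 768000 Ω.
R2: violet, white, brown → 791; green ×10^5 → 79100000 Ω.
Series: 768000 + 79100000 = 79868000 Ω.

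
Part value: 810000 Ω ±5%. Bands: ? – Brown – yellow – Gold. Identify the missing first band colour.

810000 Ω = 81 × 10^4.
The first band gives digit 8 of the significand, and 8 is grey.

grey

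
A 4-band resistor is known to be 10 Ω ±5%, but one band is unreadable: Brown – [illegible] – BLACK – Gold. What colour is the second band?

10 Ω = 10 × 10^0.
The second band gives digit 0 of the significand, and 0 is black.

black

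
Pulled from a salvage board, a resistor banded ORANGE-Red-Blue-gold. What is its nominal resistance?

32000000 Ω

Orange → 3 (first significant figure)
Red → 2 (second significant figure)
Blue → ×10^6 multiplier
32 × 1000000 = 32000000 Ω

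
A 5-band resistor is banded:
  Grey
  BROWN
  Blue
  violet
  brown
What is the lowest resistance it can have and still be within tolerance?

8078400000 Ω

Grey → 8 (first significant figure)
Brown → 1 (second significant figure)
Blue → 6 (third significant figure)
Violet → ×10^7 multiplier
Brown → ±1% tolerance
816 × 10000000 = 8160000000 Ω
Lowest = 8160000000 × (1 − 1/100) = 8078400000 Ω.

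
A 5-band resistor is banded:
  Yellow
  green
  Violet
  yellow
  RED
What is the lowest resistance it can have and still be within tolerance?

4478600 Ω

Yellow → 4 (first significant figure)
Green → 5 (second significant figure)
Violet → 7 (third significant figure)
Yellow → ×10^4 multiplier
Red → ±2% tolerance
457 × 10000 = 4570000 Ω
Lowest = 4570000 × (1 − 2/100) = 4478600 Ω.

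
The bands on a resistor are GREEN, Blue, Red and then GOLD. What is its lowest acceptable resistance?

Green → 5 (first significant figure)
Blue → 6 (second significant figure)
Red → ×10^2 multiplier
Gold → ±5% tolerance
56 × 100 = 5600 Ω
Lowest = 5600 × (1 − 5/100) = 5320 Ω.

5320 Ω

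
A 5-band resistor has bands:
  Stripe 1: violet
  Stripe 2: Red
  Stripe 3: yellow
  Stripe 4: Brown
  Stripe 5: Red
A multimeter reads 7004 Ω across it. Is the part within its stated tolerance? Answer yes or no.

no

Violet → 7 (first significant figure)
Red → 2 (second significant figure)
Yellow → 4 (third significant figure)
Brown → ×10 multiplier
Red → ±2% tolerance
724 × 10 = 7240 Ω
Allowed range: 7095.2 Ω to 7384.8 Ω.
7004 Ω lies outside that range.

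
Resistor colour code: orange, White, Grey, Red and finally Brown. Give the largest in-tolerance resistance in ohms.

Orange → 3 (first significant figure)
White → 9 (second significant figure)
Grey → 8 (third significant figure)
Red → ×10^2 multiplier
Brown → ±1% tolerance
398 × 100 = 39800 Ω
Largest = 39800 × (1 + 1/100) = 40198 Ω.

40198 Ω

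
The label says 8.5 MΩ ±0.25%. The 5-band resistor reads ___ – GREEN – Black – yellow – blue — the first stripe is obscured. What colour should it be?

grey

8500000 Ω = 850 × 10^4.
The first band gives digit 8 of the significand, and 8 is grey.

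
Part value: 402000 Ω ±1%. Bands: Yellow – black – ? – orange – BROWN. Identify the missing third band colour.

red

402000 Ω = 402 × 10^3.
The third band gives digit 2 of the significand, and 2 is red.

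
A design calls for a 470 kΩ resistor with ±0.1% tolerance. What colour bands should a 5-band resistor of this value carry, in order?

yellow, violet, black, orange, violet

470000 Ω = 470 × 10^3.
4 → yellow
7 → violet
0 → black
Multiplier 10^3 → orange.
±0.1% tolerance → violet.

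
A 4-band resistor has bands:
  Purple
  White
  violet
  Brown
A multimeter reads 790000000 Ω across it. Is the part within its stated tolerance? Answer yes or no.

Violet → 7 (first significant figure)
White → 9 (second significant figure)
Violet → ×10^7 multiplier
Brown → ±1% tolerance
79 × 10000000 = 790000000 Ω
Allowed range: 782100000 Ω to 797900000 Ω.
790000000 Ω lies inside that range.

yes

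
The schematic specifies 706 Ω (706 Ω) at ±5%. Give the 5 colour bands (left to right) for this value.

violet, black, blue, black, gold

706 Ω = 706 × 10^0.
7 → violet
0 → black
6 → blue
Multiplier 10^0 → black.
±5% tolerance → gold.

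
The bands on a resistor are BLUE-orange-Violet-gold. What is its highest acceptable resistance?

661500000 Ω

Blue → 6 (first significant figure)
Orange → 3 (second significant figure)
Violet → ×10^7 multiplier
Gold → ±5% tolerance
63 × 10000000 = 630000000 Ω
Highest = 630000000 × (1 + 5/100) = 661500000 Ω.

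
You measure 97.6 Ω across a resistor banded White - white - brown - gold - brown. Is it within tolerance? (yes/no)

no

White → 9 (first significant figure)
White → 9 (second significant figure)
Brown → 1 (third significant figure)
Gold → ×0.1 multiplier
Brown → ±1% tolerance
991 × 0.1 = 99.1 Ω
Allowed range: 98.109 Ω to 100.091 Ω.
97.6 Ω lies outside that range.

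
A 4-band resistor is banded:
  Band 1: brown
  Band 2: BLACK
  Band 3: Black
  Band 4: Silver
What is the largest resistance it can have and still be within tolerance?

11 Ω

Brown → 1 (first significant figure)
Black → 0 (second significant figure)
Black → ×1 multiplier
Silver → ±10% tolerance
10 × 1 = 10 Ω
Largest = 10 × (1 + 10/100) = 11 Ω.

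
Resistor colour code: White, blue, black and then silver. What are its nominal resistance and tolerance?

White → 9 (first significant figure)
Blue → 6 (second significant figure)
Black → ×1 multiplier
Silver → ±10% tolerance
96 × 1 = 96 Ω

96 Ω ±10%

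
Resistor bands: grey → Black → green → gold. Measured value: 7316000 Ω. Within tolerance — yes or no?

no

Grey → 8 (first significant figure)
Black → 0 (second significant figure)
Green → ×10^5 multiplier
Gold → ±5% tolerance
80 × 100000 = 8000000 Ω
Allowed range: 7600000 Ω to 8400000 Ω.
7316000 Ω lies outside that range.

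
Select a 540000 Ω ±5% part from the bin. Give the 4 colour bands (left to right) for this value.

540000 Ω = 54 × 10^4.
5 → green
4 → yellow
Multiplier 10^4 → yellow.
±5% tolerance → gold.

green, yellow, yellow, gold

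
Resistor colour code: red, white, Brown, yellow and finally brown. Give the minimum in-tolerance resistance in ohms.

Red → 2 (first significant figure)
White → 9 (second significant figure)
Brown → 1 (third significant figure)
Yellow → ×10^4 multiplier
Brown → ±1% tolerance
291 × 10000 = 2910000 Ω
Minimum = 2910000 × (1 − 1/100) = 2880900 Ω.

2880900 Ω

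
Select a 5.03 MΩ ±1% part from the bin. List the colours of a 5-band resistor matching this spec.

5030000 Ω = 503 × 10^4.
5 → green
0 → black
3 → orange
Multiplier 10^4 → yellow.
±1% tolerance → brown.

green, black, orange, yellow, brown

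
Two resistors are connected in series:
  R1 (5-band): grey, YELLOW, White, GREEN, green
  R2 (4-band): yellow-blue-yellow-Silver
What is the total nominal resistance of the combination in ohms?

85360000 Ω

R1: grey, yellow, white → 849; green ×10^5 → 84900000 Ω.
R2: yellow, blue → 46; yellow ×10^4 → 460000 Ω.
Series: 84900000 + 460000 = 85360000 Ω.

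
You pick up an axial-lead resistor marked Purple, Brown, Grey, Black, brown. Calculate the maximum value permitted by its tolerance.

725.18 Ω

Violet → 7 (first significant figure)
Brown → 1 (second significant figure)
Grey → 8 (third significant figure)
Black → ×1 multiplier
Brown → ±1% tolerance
718 × 1 = 718 Ω
Maximum = 718 × (1 + 1/100) = 725.18 Ω.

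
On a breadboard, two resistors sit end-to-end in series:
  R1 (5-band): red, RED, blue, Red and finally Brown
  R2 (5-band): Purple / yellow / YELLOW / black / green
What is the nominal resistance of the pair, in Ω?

23344 Ω

R1: red, red, blue → 226; red ×10^2 → 22600 Ω.
R2: violet, yellow, yellow → 744; black ×1 → 744 Ω.
Series: 22600 + 744 = 23344 Ω.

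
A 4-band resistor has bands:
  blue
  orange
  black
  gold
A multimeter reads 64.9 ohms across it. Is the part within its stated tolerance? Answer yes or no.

Blue → 6 (first significant figure)
Orange → 3 (second significant figure)
Black → ×1 multiplier
Gold → ±5% tolerance
63 × 1 = 63 Ω
Allowed range: 59.85 Ω to 66.15 Ω.
64.9 ohms lies inside that range.

yes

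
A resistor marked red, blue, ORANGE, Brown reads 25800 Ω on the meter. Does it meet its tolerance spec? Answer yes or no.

yes

Red → 2 (first significant figure)
Blue → 6 (second significant figure)
Orange → ×10^3 multiplier
Brown → ±1% tolerance
26 × 1000 = 26000 Ω
Allowed range: 25740 Ω to 26260 Ω.
25800 Ω lies inside that range.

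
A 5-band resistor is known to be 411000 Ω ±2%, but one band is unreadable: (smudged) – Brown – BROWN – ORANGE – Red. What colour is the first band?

411000 Ω = 411 × 10^3.
The first band gives digit 4 of the significand, and 4 is yellow.

yellow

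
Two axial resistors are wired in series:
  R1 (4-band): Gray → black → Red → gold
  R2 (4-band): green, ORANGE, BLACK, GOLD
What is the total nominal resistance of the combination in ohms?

R1: grey, black → 80; red ×10^2 → 8000 Ω.
R2: green, orange → 53; black ×1 → 53 Ω.
Series: 8000 + 53 = 8053 Ω.

8053 Ω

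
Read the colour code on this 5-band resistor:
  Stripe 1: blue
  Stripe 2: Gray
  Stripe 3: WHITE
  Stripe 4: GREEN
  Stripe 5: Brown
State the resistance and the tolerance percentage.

68900000 Ω ±1%

Blue → 6 (first significant figure)
Grey → 8 (second significant figure)
White → 9 (third significant figure)
Green → ×10^5 multiplier
Brown → ±1% tolerance
689 × 100000 = 68900000 Ω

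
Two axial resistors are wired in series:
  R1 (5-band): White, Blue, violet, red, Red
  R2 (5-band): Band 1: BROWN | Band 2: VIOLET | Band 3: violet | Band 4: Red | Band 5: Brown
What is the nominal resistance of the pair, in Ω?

R1: white, blue, violet → 967; red ×10^2 → 96700 Ω.
R2: brown, violet, violet → 177; red ×10^2 → 17700 Ω.
Series: 96700 + 17700 = 114400 Ω.

114400 Ω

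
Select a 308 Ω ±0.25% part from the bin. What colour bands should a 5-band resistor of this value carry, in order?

308 Ω = 308 × 10^0.
3 → orange
0 → black
8 → grey
Multiplier 10^0 → black.
±0.25% tolerance → blue.

orange, black, grey, black, blue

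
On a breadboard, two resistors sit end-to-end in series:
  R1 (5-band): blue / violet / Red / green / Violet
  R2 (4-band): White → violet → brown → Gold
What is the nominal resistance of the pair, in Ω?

67200970 Ω

R1: blue, violet, red → 672; green ×10^5 → 67200000 Ω.
R2: white, violet → 97; brown ×10 → 970 Ω.
Series: 67200000 + 970 = 67200970 Ω.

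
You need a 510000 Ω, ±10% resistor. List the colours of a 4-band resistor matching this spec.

510000 Ω = 51 × 10^4.
5 → green
1 → brown
Multiplier 10^4 → yellow.
±10% tolerance → silver.

green, brown, yellow, silver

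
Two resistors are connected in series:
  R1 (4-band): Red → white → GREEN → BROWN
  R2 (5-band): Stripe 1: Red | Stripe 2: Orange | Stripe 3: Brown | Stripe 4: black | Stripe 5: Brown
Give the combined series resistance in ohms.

R1: red, white → 29; green ×10^5 → 2900000 Ω.
R2: red, orange, brown → 231; black ×1 → 231 Ω.
Series: 2900000 + 231 = 2900231 Ω.

2900231 Ω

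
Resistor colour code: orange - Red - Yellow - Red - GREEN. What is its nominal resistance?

Orange → 3 (first significant figure)
Red → 2 (second significant figure)
Yellow → 4 (third significant figure)
Red → ×10^2 multiplier
324 × 100 = 32400 Ω

32400 Ω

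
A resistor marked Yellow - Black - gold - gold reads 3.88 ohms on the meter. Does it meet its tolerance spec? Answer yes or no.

yes

Yellow → 4 (first significant figure)
Black → 0 (second significant figure)
Gold → ×0.1 multiplier
Gold → ±5% tolerance
40 × 0.1 = 4 Ω
Allowed range: 3.8 Ω to 4.2 Ω.
3.88 ohms lies inside that range.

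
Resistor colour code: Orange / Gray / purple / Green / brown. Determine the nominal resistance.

38700000 Ω

Orange → 3 (first significant figure)
Grey → 8 (second significant figure)
Violet → 7 (third significant figure)
Green → ×10^5 multiplier
387 × 100000 = 38700000 Ω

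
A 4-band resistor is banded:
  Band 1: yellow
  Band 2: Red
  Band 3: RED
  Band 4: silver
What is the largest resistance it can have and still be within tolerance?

Yellow → 4 (first significant figure)
Red → 2 (second significant figure)
Red → ×10^2 multiplier
Silver → ±10% tolerance
42 × 100 = 4200 Ω
Largest = 4200 × (1 + 10/100) = 4620 Ω.

4620 Ω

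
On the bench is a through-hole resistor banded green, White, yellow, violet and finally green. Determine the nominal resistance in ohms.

Green → 5 (first significant figure)
White → 9 (second significant figure)
Yellow → 4 (third significant figure)
Violet → ×10^7 multiplier
594 × 10000000 = 5940000000 Ω

5940000000 Ω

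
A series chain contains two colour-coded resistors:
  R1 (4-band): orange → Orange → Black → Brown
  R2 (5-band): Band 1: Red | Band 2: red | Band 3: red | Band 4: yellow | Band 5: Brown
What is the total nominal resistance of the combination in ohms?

2220033 Ω

R1: orange, orange → 33; black ×1 → 33 Ω.
R2: red, red, red → 222; yellow ×10^4 → 2220000 Ω.
Series: 33 + 2220000 = 2220033 Ω.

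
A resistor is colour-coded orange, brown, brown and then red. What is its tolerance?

The last band, red, is the tolerance band.
Red corresponds to ±2%.

±2%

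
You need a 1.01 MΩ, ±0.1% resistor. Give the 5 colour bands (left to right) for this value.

1010000 Ω = 101 × 10^4.
1 → brown
0 → black
1 → brown
Multiplier 10^4 → yellow.
±0.1% tolerance → violet.

brown, black, brown, yellow, violet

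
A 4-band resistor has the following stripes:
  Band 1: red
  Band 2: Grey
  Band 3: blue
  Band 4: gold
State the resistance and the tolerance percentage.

Red → 2 (first significant figure)
Grey → 8 (second significant figure)
Blue → ×10^6 multiplier
Gold → ±5% tolerance
28 × 1000000 = 28000000 Ω

28000000 Ω ±5%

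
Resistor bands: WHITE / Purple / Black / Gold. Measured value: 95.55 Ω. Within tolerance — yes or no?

White → 9 (first significant figure)
Violet → 7 (second significant figure)
Black → ×1 multiplier
Gold → ±5% tolerance
97 × 1 = 97 Ω
Allowed range: 92.15 Ω to 101.85 Ω.
95.55 Ω lies inside that range.

yes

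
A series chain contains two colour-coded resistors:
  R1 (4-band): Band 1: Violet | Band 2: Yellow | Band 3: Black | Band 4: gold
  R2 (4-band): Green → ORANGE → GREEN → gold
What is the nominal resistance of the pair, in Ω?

5300074 Ω

R1: violet, yellow → 74; black ×1 → 74 Ω.
R2: green, orange → 53; green ×10^5 → 5300000 Ω.
Series: 74 + 5300000 = 5300074 Ω.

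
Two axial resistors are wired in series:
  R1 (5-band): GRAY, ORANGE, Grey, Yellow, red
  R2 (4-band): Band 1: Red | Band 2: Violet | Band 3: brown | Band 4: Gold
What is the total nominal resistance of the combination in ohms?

8380270 Ω

R1: grey, orange, grey → 838; yellow ×10^4 → 8380000 Ω.
R2: red, violet → 27; brown ×10 → 270 Ω.
Series: 8380000 + 270 = 8380270 Ω.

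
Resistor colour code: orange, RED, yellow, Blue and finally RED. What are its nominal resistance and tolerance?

324000000 Ω ±2%

Orange → 3 (first significant figure)
Red → 2 (second significant figure)
Yellow → 4 (third significant figure)
Blue → ×10^6 multiplier
Red → ±2% tolerance
324 × 1000000 = 324000000 Ω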